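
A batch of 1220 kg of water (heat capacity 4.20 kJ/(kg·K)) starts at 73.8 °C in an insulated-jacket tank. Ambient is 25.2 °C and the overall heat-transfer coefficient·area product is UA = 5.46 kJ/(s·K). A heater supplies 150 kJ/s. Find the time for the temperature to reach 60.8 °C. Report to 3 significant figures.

M c_p dT/dt = −UA(T − T_amb) + Q̇.
τ = M c_p/UA = 938.46 s; T_ss = T_amb + Q̇/UA = 25.2 + 150/5.46 = 52.673 °C.
T(t) = T_ss + (T₀ − T_ss)e^(−t/τ); set T = 60.8:
t = −τ ln[(T − T_ss)/(T₀ − T_ss)] = −938.46 · ln(0.38469) = 896.54 s.

897 s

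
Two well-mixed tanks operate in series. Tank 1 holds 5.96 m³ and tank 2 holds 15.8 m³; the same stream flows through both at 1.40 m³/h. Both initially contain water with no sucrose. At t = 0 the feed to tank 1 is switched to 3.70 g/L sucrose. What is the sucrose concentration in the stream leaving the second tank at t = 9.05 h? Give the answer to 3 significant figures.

Time constants: τᵢ = Vᵢ/Q for each well-mixed tank.
τ₁ = 5.96/1.40 = 4.2571 h; τ₂ = 15.8/1.40 = 11.286 h.
Tank 1: C₁ = C_in(1 − e^(−t/τ₁)). Tank 2 (τ₁ ≠ τ₂): C₂ = C_in[1 − (τ₁ e^(−t/τ₁) − τ₂ e^(−t/τ₂))/(τ₁ − τ₂)].
At t = 9.05: e^(−t/τ₁) = 0.11933, e^(−t/τ₂) = 0.44848.
C₂ = 3.70·[1 − (4.2571·0.11933 − 11.286·0.44848)/(-7.0286)] = 3.70·0.35216 = 1.3030 g/L.

1.30 g/L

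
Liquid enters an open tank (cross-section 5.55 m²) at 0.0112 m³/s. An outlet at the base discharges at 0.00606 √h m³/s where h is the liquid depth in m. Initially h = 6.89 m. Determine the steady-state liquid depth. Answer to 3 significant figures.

3.42 m

Mass balance (ρ constant): A dh/dt = Q_in − 0.00606 √h. At steady state dh/dt = 0:
Q_in = 0.00606 √h_ss ⇒ √h_ss = 0.0112/0.00606 = 1.8482.
h_ss = 1.8482² = 3.4158 m. (Since h₀ = 6.89 m > h_ss, the level will fall toward this value.)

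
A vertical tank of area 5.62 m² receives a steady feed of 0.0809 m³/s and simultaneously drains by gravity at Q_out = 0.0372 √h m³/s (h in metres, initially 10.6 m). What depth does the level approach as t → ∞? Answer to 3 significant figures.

4.73 m

Level balance: A dh/dt = 0.0809 − 0.0372 √h. Setting dh/dt = 0:
Q_in = 0.0372 √h_ss ⇒ √h_ss = 0.0809/0.0372 = 2.1747.
h_ss = 2.1747² = 4.7295 m. (Since h₀ = 10.6 m > h_ss, the level will fall toward this value.)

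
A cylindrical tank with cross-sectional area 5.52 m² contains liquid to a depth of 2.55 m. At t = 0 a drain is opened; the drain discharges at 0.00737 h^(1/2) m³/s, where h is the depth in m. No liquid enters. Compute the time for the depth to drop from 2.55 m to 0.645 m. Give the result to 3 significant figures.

1190 s

With no inflow, A dh/dt = −0.00737 √h.
∫ h^(−1/2) dh = −(0.00737/A) ∫ dt, giving 2√h = 2√h₀ − (0.00737/A) t.
t = 2A(√h₀ − √h)/0.00737 = 2·5.52·(√2.55 − √0.645)/0.00737
  = 11.040 × (1.5969 − 0.80312) / 0.00737 = 1189.0 s.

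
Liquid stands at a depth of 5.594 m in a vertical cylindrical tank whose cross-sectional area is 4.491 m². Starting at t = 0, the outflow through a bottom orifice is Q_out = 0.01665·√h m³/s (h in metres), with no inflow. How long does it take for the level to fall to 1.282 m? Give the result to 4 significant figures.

665.1 s

Unsteady balance on liquid volume: A dh/dt = −0.01665 √h.
Separate and integrate: 2(√h − √h₀) = −(0.01665/A) t.
t = 2A(√h₀ − √h)/0.01665 = 2·4.491·(√5.594 − √1.282)/0.01665
  = 8.98200 × (2.36516 − 1.13225) / 0.01665 = 665.105 s.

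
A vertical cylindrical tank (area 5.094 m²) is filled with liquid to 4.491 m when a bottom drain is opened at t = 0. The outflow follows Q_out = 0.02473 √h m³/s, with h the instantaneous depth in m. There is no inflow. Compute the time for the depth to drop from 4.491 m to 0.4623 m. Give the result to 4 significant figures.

592.9 s

Mass balance (ρ constant): A dh/dt = −0.02473 √h.
Separate and integrate: 2(√h − √h₀) = −(0.02473/A) t.
t = 2A(√h₀ − √h)/0.02473 = 2·5.094·(√4.491 − √0.4623)/0.02473
  = 10.1880 × (2.11920 − 0.679926) / 0.02473 = 592.936 s.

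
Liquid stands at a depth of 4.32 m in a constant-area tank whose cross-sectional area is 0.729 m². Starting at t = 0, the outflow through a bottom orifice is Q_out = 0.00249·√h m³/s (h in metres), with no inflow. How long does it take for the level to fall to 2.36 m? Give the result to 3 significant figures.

A dh/dt = −Q_out = −0.00249 √h.
Separate and integrate: 2(√h − √h₀) = −(0.00249/A) t.
t = 2A(√h₀ − √h)/0.00249 = 2·0.729·(√4.32 − √2.36)/0.00249
  = 1.4580 × (2.0785 − 1.5362) / 0.00249 = 317.50 s.

317 s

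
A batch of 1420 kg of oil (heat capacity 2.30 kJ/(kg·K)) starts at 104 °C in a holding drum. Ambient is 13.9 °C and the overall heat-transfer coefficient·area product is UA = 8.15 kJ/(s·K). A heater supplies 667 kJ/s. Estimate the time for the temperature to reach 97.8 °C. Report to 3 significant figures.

Unsteady energy balance on the tank contents: M c_p dT/dt = −UA(T − T_amb) + Q̇.
τ = M c_p/UA = 400.74 s; T_ss = T_amb + Q̇/UA = 13.9 + 667/8.15 = 95.740 °C.
T(t) = T_ss + (T₀ − T_ss)e^(−t/τ); set T = 97.8:
t = −τ ln[(T − T_ss)/(T₀ − T_ss)] = −400.74 · ln(0.24935) = 556.58 s.

557 s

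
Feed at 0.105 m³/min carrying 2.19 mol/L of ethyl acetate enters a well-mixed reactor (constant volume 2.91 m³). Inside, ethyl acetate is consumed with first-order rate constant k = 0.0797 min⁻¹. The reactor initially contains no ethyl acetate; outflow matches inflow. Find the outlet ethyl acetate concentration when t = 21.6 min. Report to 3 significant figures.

Accumulation = in − out − consumed: V dC/dt = Q C_in − Q C − k V C.
This is linear with rate a = Q/V + k = 0.11578 min⁻¹.
C_ss = Q C_in/(Q + kV) = 0.68249 mol/L; C(t) = C_ss + (C₀ − C_ss) e^(−a t).
C(21.6) = 0.68249 + (-0.68249)·e^(−0.11578·21.6) = 0.68249 + (-0.68249)·0.082011 = 0.62652 mol/L.

0.627 mol/L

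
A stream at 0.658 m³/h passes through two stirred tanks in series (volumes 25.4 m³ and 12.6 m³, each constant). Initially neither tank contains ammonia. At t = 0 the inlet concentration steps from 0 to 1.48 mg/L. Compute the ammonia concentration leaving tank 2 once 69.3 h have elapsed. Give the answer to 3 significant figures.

1.03 mg/L

Each tank obeys Vᵢ dCᵢ/dt = Q(Cᵢ₋₁ − Cᵢ), so τᵢ = Vᵢ/Q.
τ₁ = 25.4/0.658 = 38.602 h; τ₂ = 12.6/0.658 = 19.149 h.
Tank 1: C₁ = C_in(1 − e^(−t/τ₁)). Tank 2 (τ₁ ≠ τ₂): C₂ = C_in[1 − (τ₁ e^(−t/τ₁) − τ₂ e^(−t/τ₂))/(τ₁ − τ₂)].
At t = 69.3: e^(−t/τ₁) = 0.16609, e^(−t/τ₂) = 0.026809.
C₂ = 1.48·[1 − (38.602·0.16609 − 19.149·0.026809)/(19.453)] = 1.48·0.69681 = 1.0313 mg/L.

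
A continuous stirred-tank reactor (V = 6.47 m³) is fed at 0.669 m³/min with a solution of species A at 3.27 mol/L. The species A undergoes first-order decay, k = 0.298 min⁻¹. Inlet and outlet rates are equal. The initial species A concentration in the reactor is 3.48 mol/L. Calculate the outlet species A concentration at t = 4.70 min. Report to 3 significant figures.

1.24 mol/L

Species balance: V dC/dt = Q C_in − Q C − k V C.
dC/dt = (Q/V) C_in − (Q/V + k) C; effective rate a = Q/V + k = 0.10340 + 0.298 = 0.40140 min⁻¹.
C_ss = Q C_in/(Q + kV) = 0.84235 mol/L; C(t) = C_ss + (C₀ − C_ss) e^(−a t).
C(4.70) = 0.84235 + (2.6377)·e^(−0.40140·4.70) = 0.84235 + (2.6377)·0.15159 = 1.2422 mol/L.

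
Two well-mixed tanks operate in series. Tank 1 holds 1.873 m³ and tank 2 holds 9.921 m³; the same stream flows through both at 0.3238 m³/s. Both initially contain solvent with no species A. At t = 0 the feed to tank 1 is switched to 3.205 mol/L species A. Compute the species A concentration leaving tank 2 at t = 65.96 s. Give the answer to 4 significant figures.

2.746 mol/L

Time constants: τᵢ = Vᵢ/Q for each well-mixed tank.
τ₁ = 1.873/0.3238 = 5.78443 s; τ₂ = 9.921/0.3238 = 30.6393 s.
Solving the cascade with C₁(0)=C₂(0)=0 gives C₂(t) = C_in[1 − (τ₁ e^(−t/τ₁) − τ₂ e^(−t/τ₂))/(τ₁ − τ₂)].
At t = 65.96: e^(−t/τ₁) = 1.11618e-05, e^(−t/τ₂) = 0.116159.
C₂ = 3.205·[1 − (5.78443·1.11618e-05 − 30.6393·0.116159)/(-24.8548)] = 3.205·0.856810 = 2.74607 mol/L.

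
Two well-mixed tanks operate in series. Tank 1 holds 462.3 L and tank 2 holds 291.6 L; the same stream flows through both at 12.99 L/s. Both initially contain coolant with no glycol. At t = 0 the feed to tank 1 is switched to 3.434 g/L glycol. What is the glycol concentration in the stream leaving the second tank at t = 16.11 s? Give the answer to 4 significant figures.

0.3818 g/L

Species balance on tank i: dCᵢ/dt = (Cᵢ₋₁ − Cᵢ)/τᵢ with τᵢ = Vᵢ/Q.
τ₁ = 462.3/12.99 = 35.5889 s; τ₂ = 291.6/12.99 = 22.4480 s.
Solving the cascade with C₁(0)=C₂(0)=0 gives C₂(t) = C_in[1 − (τ₁ e^(−t/τ₁) − τ₂ e^(−t/τ₂))/(τ₁ − τ₂)].
At t = 16.11: e^(−t/τ₁) = 0.635929, e^(−t/τ₂) = 0.487894.
C₂ = 3.434·[1 − (35.5889·0.635929 − 22.4480·0.487894)/(13.1409)] = 3.434·0.111190 = 0.381825 g/L.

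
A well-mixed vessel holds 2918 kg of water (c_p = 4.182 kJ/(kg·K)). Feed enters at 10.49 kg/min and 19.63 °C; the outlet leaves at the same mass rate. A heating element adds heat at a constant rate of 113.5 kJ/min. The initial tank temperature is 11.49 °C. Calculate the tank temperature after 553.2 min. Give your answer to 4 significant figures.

First-law balance (no shaft work): M c_p dT/dt = ṁ c_p (T_in − T) + 113.5.
Rearrange: dT/dt = (T_ss − T)/τ with τ = M/ṁ = 278.170 min and T_ss = T_in + Q̇/(ṁ c_p) = 22.2172 °C.
This is linear first-order; T(t) = T_ss + (T₀ − T_ss) e^(−t/τ).
T(553.2) = 22.2172 + (-10.7272)·e^(−553.2/278.170) = 22.2172 + (-10.7272)·0.136871 = 20.7490 °C.

20.75 °C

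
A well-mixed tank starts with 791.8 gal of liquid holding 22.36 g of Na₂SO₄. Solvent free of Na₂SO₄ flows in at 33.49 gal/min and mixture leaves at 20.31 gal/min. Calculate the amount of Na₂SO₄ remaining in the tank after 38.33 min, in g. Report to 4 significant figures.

10.45 g

Let m(t) be the amount of Na₂SO₄. Volume: V(t) = V₀ + (Q_in − Q_out) t = 791.8 + 13.1800 t; V(38.33) = 1296.99 gal.
Solute balance: dm/dt = 0 − Q_out C = −Q_out m/V(t).
dm/m = −Q_out dt/(V₀ + 13.1800 t); integrating gives ln(m/m₀) = −(Q_out/(Q_in−Q_out)) ln(V/V₀).
m = m₀ (V₀/V)^(Q_out/(Q_in−Q_out)) = 22.36 × (791.8/1296.99)^(1.54097) = 10.4522 g.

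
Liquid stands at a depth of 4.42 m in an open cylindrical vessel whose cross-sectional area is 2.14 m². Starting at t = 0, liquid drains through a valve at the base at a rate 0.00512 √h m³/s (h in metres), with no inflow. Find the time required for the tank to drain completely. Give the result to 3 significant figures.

A dh/dt = −Q_out = −0.00512 √h.
Separate and integrate: 2(√h − √h₀) = −(0.00512/A) t.
Set h = 0: 2√h₀ = (0.00512/A) t_empty ⇒ t_empty = 2A√h₀/0.00512.
t_empty = 2·2.14·√4.42/0.00512 = 4.2800·2.1024/0.00512 = 1757.5 s.

1760 s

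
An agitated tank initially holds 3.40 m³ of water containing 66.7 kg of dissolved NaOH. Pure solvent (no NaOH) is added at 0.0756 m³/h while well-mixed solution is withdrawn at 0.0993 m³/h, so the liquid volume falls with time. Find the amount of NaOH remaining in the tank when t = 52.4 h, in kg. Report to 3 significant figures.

9.93 kg

Let m(t) be the amount of NaOH. Volume: V(t) = V₀ + (Q_in − Q_out) t = 3.40 − 0.023700 t; V(52.4) = 2.1581 m³.
Species balance (pure solvent in): dm/dt = −Q_out · m/V(t).
dm/m = −Q_out dt/(V₀ − 0.023700 t); integrating gives ln(m/m₀) = −(Q_out/(Q_in−Q_out)) ln(V/V₀).
m = m₀ (V₀/V)^(Q_out/(Q_in−Q_out)) = 66.7 × (3.40/2.1581)^(-4.1899) = 9.9319 kg.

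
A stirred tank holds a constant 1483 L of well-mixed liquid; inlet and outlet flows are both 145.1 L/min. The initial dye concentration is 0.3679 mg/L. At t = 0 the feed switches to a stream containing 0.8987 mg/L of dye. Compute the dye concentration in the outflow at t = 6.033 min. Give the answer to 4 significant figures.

0.6045 mg/L

Accumulation = in − out for the solute gives V dC/dt = Q(C_in − C).
Time constant τ = V/Q = 1483/145.1 = 10.2205 min.
C approaches C_in exponentially: C(t) = C_in + (C₀ − C_in) e^(−t/τ).
C(6.033) = 0.8987 + (0.3679 − 0.8987)·e^(−6.033/10.2205) = 0.8987 + (-0.530800)·0.554171 = 0.604546 mg/L.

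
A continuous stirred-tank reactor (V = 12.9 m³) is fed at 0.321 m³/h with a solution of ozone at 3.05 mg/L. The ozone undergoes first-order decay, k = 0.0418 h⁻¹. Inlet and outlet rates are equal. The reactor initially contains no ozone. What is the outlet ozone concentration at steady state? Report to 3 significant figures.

1.14 mg/L

Accumulation = in − out − consumed: V dC/dt = Q C_in − Q C − k V C.
Steady state (dC/dt = 0): C_ss = Q C_in/(Q + kV) = C_in/(1 + kV/Q).
C_ss = 0.321·3.05/(0.321 + 0.0418·12.9) = 0.97905/0.86022 = 1.1381 mg/L.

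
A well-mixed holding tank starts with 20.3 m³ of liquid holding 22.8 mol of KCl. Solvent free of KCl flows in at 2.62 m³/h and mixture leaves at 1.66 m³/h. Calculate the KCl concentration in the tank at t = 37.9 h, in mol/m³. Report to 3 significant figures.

Let m(t) be the amount of KCl. Volume: V(t) = V₀ + (Q_in − Q_out) t = 20.3 + 0.96000 t; V(37.9) = 56.684 m³.
No KCl enters, so dm/dt = −Q_out · (m/V).
Separate: dm/m = −Q_out dt/V(t) ⇒ ln(m/m₀) = −(Q_out/(Q_in−Q_out)) ln(V/V₀).
m = m₀ (V₀/V)^(Q_out/(Q_in−Q_out)) = 22.8 × (20.3/56.684)^(1.7292) = 3.8618 mol.
C = m/V = 3.8618/56.684 = 0.068128 mol/m³.

0.0681 mol/m³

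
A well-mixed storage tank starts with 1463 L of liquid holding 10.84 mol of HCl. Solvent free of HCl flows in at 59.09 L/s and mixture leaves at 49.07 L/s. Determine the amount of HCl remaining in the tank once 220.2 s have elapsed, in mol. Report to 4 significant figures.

0.1200 mol

Let m(t) be the amount of HCl. Volume: V(t) = V₀ + (Q_in − Q_out) t = 1463 + 10.0200 t; V(220.2) = 3669.40 L.
No HCl enters, so dm/dt = −Q_out · (m/V).
dm/m = −Q_out dt/(V₀ + 10.0200 t); integrating gives ln(m/m₀) = −(Q_out/(Q_in−Q_out)) ln(V/V₀).
m = m₀ (V₀/V)^(Q_out/(Q_in−Q_out)) = 10.84 × (1463/3669.40)^(4.89721) = 0.120040 mol.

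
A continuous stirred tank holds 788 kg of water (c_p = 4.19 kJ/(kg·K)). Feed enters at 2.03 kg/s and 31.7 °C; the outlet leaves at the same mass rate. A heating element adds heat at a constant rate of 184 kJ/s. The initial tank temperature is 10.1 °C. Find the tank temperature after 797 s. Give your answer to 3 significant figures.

47.8 °C

Unsteady energy balance on the tank contents: M c_p dT/dt = ṁ c_p (T_in − T) + 184.
Rearrange: dT/dt = (T_ss − T)/τ with τ = M/ṁ = 388.18 s and T_ss = T_in + Q̇/(ṁ c_p) = 53.333 °C.
This is linear first-order; T(t) = T_ss + (T₀ − T_ss) e^(−t/τ).
T(797) = 53.333 + (-43.233)·e^(−797/388.18) = 53.333 + (-43.233)·0.12833 = 47.785 °C.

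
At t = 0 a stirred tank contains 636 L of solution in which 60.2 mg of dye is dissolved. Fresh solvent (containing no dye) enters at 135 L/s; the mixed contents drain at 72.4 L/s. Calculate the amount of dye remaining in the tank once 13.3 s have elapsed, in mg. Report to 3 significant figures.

Total volume: dV/dt = Q_in − Q_out = 62.600 L/s, so V(t) = 636 + 62.600 t and V(13.3) = 1468.6 L.
Species balance (pure solvent in): dm/dt = −Q_out · m/V(t).
Separate: dm/m = −Q_out dt/V(t) ⇒ ln(m/m₀) = −(Q_out/(Q_in−Q_out)) ln(V/V₀).
m = m₀ (V₀/V)^(Q_out/(Q_in−Q_out)) = 60.2 × (636/1468.6)^(1.1565) = 22.870 mg.

22.9 mg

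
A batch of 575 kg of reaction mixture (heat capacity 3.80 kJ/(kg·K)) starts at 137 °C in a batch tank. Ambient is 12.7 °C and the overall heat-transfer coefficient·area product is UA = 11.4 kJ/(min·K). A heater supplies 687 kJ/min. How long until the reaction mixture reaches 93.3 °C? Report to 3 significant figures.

220 min

M c_p dT/dt = −UA(T − T_amb) + Q̇.
τ = M c_p/UA = 191.67 min; T_ss = T_amb + Q̇/UA = 12.7 + 687/11.4 = 72.963 °C.
T(t) = T_ss + (T₀ − T_ss)e^(−t/τ); set T = 93.3:
t = −τ ln[(T − T_ss)/(T₀ − T_ss)] = −191.67 · ln(0.31758) = 219.85 min.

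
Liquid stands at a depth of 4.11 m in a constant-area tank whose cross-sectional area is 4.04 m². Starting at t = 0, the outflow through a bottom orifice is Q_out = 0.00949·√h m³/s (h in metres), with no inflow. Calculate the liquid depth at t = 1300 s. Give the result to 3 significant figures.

0.250 m

Unsteady balance on liquid volume: A dh/dt = −0.00949 √h.
∫ h^(−1/2) dh = −(0.00949/A) ∫ dt, giving 2√h = 2√h₀ − (0.00949/A) t.
√h = √4.11 − 0.00949·1300/(2·4.04) = 2.0273 − 1.5269 = 0.50046.
h = 0.50046² = 0.25046 m.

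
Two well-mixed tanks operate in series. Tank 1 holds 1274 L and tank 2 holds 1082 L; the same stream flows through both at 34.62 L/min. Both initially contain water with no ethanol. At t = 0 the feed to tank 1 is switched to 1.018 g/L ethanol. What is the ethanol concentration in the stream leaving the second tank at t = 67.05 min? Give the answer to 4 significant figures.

0.5971 g/L

Species balance on tank i: dCᵢ/dt = (Cᵢ₋₁ − Cᵢ)/τᵢ with τᵢ = Vᵢ/Q.
τ₁ = 1274/34.62 = 36.7995 min; τ₂ = 1082/34.62 = 31.2536 min.
Tank 1: C₁ = C_in(1 − e^(−t/τ₁)). Tank 2 (τ₁ ≠ τ₂): C₂ = C_in[1 − (τ₁ e^(−t/τ₁) − τ₂ e^(−t/τ₂))/(τ₁ − τ₂)].
At t = 67.05: e^(−t/τ₁) = 0.161697, e^(−t/τ₂) = 0.117027.
C₂ = 1.018·[1 − (36.7995·0.161697 − 31.2536·0.117027)/(5.54593)] = 1.018·0.586571 = 0.597129 g/L.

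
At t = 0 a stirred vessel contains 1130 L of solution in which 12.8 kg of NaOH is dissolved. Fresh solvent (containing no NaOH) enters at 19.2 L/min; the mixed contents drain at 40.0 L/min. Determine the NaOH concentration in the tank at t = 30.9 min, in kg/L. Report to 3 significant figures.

0.00521 kg/L

Let m(t) be the amount of NaOH. Volume: V(t) = V₀ + (Q_in − Q_out) t = 1130 − 20.800 t; V(30.9) = 487.28 L.
Species balance (pure solvent in): dm/dt = −Q_out · m/V(t).
Separate: dm/m = −Q_out dt/V(t) ⇒ ln(m/m₀) = −(Q_out/(Q_in−Q_out)) ln(V/V₀).
m = m₀ (V₀/V)^(Q_out/(Q_in−Q_out)) = 12.8 × (1130/487.28)^(-1.9231) = 2.5393 kg.
C = m/V = 2.5393/487.28 = 0.0052111 kg/L.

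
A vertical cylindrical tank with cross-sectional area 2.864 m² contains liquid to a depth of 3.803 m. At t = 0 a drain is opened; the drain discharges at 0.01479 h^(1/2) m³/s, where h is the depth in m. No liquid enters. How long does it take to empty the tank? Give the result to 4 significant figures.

755.3 s

With no inflow, A dh/dt = −0.01479 √h.
∫ h^(−1/2) dh = −(0.01479/A) ∫ dt, giving 2√h = 2√h₀ − (0.01479/A) t.
Tank is empty when √h = 0: t_empty = 2A√h₀/0.01479.
t_empty = 2·2.864·√3.803/0.01479 = 5.72800·1.95013/0.01479 = 755.263 s.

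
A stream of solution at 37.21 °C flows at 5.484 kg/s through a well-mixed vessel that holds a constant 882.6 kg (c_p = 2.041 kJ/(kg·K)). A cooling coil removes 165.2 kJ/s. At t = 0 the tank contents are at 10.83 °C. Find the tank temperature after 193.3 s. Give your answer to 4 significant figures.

M c_p dT/dt = ṁ c_p (T_in − T) − Q̇.
τ = M/ṁ = 160.941 s; T_ss = T_in − Q̇/(ṁ c_p) = 37.21 − 165.2/(5.484·2.041) = 22.4506 °C.
Solution: T(t) = T_ss + (T₀ − T_ss) e^(−t/τ).
T(193.3) = 22.4506 + (-11.6206)·e^(−193.3/160.941) = 22.4506 + (-11.6206)·0.300875 = 18.9542 °C.

18.95 °C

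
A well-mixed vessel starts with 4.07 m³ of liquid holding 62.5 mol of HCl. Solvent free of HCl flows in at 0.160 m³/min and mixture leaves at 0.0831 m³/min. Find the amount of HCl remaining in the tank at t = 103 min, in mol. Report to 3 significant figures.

Let m(t) be the amount of HCl. Volume: V(t) = V₀ + (Q_in − Q_out) t = 4.07 + 0.076900 t; V(103) = 11.991 m³.
No HCl enters, so dm/dt = −Q_out · (m/V).
Separate: dm/m = −Q_out dt/V(t) ⇒ ln(m/m₀) = −(Q_out/(Q_in−Q_out)) ln(V/V₀).
m = m₀ (V₀/V)^(Q_out/(Q_in−Q_out)) = 62.5 × (4.07/11.991)^(1.0806) = 19.445 mol.

19.4 mol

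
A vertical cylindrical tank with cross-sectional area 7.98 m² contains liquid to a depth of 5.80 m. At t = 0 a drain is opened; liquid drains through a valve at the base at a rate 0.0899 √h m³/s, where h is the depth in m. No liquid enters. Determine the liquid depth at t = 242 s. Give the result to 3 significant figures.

1.09 m

With no inflow, A dh/dt = −0.0899 √h.
Separate and integrate: 2(√h − √h₀) = −(0.0899/A) t.
√h = √5.80 − 0.0899·242/(2·7.98) = 2.4083 − 1.3631 = 1.0452.
h = 1.0452² = 1.0924 m.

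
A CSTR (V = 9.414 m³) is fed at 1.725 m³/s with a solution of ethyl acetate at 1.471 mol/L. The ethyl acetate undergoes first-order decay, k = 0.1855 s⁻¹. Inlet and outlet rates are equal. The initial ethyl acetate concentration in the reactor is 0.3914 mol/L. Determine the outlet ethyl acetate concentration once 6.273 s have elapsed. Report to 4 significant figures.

0.6974 mol/L

Accumulation = in − out − consumed: V dC/dt = Q C_in − Q C − k V C.
This is linear with rate a = Q/V + k = 0.368738 s⁻¹.
C_ss = Q C_in/(Q + kV) = 0.730988 mol/L; C(t) = C_ss + (C₀ − C_ss) e^(−a t).
C(6.273) = 0.730988 + (-0.339588)·e^(−0.368738·6.273) = 0.730988 + (-0.339588)·0.0989548 = 0.697384 mol/L.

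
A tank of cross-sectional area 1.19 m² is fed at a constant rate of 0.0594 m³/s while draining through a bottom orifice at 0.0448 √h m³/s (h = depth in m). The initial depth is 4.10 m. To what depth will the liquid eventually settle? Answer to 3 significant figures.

Volume balance on the tank: A dh/dt = Q_in − 0.0448 √h. At steady state dh/dt = 0:
Q_in = 0.0448 √h_ss ⇒ √h_ss = 0.0594/0.0448 = 1.3259.
h_ss = 1.3259² = 1.7580 m. (Since h₀ = 4.10 m > h_ss, the level will fall toward this value.)

1.76 m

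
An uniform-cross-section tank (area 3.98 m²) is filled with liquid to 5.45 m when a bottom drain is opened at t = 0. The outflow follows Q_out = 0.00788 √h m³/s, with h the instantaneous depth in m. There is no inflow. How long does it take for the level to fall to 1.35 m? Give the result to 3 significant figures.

1180 s

Unsteady balance on liquid volume: A dh/dt = −0.00788 √h.
Separate and integrate: 2(√h − √h₀) = −(0.00788/A) t.
t = 2A(√h₀ − √h)/0.00788 = 2·3.98·(√5.45 − √1.35)/0.00788
  = 7.9600 × (2.3345 − 1.1619) / 0.00788 = 1184.5 s.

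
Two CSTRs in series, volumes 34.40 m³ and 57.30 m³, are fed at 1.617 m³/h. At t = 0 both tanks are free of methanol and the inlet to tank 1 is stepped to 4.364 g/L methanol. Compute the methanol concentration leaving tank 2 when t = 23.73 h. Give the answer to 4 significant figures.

0.9232 g/L

Time constants: τᵢ = Vᵢ/Q for each well-mixed tank.
τ₁ = 34.40/1.617 = 21.2740 h; τ₂ = 57.30/1.617 = 35.4360 h.
Solving the cascade with C₁(0)=C₂(0)=0 gives C₂(t) = C_in[1 − (τ₁ e^(−t/τ₁) − τ₂ e^(−t/τ₂))/(τ₁ − τ₂)].
At t = 23.73: e^(−t/τ₁) = 0.327768, e^(−t/τ₂) = 0.511884.
C₂ = 4.364·[1 − (21.2740·0.327768 − 35.4360·0.511884)/(-14.1620)] = 4.364·0.211542 = 0.923168 g/L.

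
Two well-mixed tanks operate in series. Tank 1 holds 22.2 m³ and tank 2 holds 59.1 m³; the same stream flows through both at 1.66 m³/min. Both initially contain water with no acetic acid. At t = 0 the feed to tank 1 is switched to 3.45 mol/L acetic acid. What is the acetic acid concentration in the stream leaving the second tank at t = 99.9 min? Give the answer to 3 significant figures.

3.12 mol/L

Species balance on tank i: dCᵢ/dt = (Cᵢ₋₁ − Cᵢ)/τᵢ with τᵢ = Vᵢ/Q.
τ₁ = 22.2/1.66 = 13.373 min; τ₂ = 59.1/1.66 = 35.602 min.
Tank 1: C₁ = C_in(1 − e^(−t/τ₁)). Tank 2 (τ₁ ≠ τ₂): C₂ = C_in[1 − (τ₁ e^(−t/τ₁) − τ₂ e^(−t/τ₂))/(τ₁ − τ₂)].
At t = 99.9: e^(−t/τ₁) = 0.00056993, e^(−t/τ₂) = 0.060447.
C₂ = 3.45·[1 − (13.373·0.00056993 − 35.602·0.060447)/(-22.229)] = 3.45·0.90353 = 3.1172 mol/L.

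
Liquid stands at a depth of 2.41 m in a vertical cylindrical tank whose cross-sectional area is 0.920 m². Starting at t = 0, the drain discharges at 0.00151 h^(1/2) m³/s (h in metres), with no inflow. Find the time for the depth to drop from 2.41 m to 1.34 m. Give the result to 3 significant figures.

481 s

Mass balance (ρ constant): A dh/dt = −0.00151 √h.
Separate and integrate: 2(√h − √h₀) = −(0.00151/A) t.
t = 2A(√h₀ − √h)/0.00151 = 2·0.920·(√2.41 − √1.34)/0.00151
  = 1.8400 × (1.5524 − 1.1576) / 0.00151 = 481.12 s.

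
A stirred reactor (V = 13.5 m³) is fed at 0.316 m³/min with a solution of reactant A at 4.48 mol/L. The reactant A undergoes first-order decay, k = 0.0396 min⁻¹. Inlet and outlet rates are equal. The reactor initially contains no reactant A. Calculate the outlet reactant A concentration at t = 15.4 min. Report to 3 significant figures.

1.03 mol/L

Accumulation = in − out − consumed: V dC/dt = Q C_in − Q C − k V C.
This is linear with rate a = Q/V + k = 0.063007 min⁻¹.
C_ss = Q C_in/(Q + kV) = 1.6643 mol/L; C(t) = C_ss + (C₀ − C_ss) e^(−a t).
C(15.4) = 1.6643 + (-1.6643)·e^(−0.063007·15.4) = 1.6643 + (-1.6643)·0.37896 = 1.0336 mol/L.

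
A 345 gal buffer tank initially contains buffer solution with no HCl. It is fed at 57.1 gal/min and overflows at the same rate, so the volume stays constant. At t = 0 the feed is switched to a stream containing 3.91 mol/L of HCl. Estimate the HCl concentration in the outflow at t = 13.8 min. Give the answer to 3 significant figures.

Unsteady species balance (constant V, well mixed): V dC/dt = Q(C_in − C).
Rewrite as dC/dt + C/τ = C_in/τ, τ = V/Q = 6.0420 min.
Integrating: C(t) = C_in + (C₀ − C_in) e^(−t/τ).
C(13.8) = 3.91 + (0 − 3.91)·e^(−13.8/6.0420) = 3.91 + (-3.9100)·0.10188 = 3.5117 mol/L.

3.51 mol/L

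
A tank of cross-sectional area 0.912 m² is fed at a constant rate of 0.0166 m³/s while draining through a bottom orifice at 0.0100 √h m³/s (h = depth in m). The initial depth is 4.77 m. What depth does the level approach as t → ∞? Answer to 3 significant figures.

2.76 m

A dh/dt = Q_in − 0.0100 √h. Steady state requires inflow = outflow:
Q_in = 0.0100 √h_ss ⇒ √h_ss = 0.0166/0.0100 = 1.6600.
h_ss = 1.6600² = 2.7556 m. (Since h₀ = 4.77 m > h_ss, the level will fall toward this value.)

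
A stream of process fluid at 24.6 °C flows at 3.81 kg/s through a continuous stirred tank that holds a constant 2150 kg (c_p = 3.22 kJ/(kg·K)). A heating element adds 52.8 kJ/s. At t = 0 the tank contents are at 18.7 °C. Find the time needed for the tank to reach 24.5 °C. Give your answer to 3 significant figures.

Unsteady energy balance on the tank contents: M c_p dT/dt = ṁ c_p (T_in − T) + 52.8.
τ = M/ṁ = 564.30 s; T_ss = T_in + Q̇/(ṁ c_p) = 28.904 °C.
T(t) = T_ss + (T₀ − T_ss) e^(−t/τ). Set T = 24.5:
e^(−t/τ) = (24.5 − 28.904)/(18.7 − 28.904) = 0.43158
t = −564.30 · ln(0.43158) = 474.18 s.

474 s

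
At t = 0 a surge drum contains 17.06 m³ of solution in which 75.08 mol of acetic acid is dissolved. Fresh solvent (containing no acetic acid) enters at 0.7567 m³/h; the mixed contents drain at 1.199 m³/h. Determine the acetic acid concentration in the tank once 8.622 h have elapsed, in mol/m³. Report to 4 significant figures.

2.855 mol/m³

Let m(t) be the amount of acetic acid. Volume: V(t) = V₀ + (Q_in − Q_out) t = 17.06 − 0.442300 t; V(8.622) = 13.2465 m³.
Species balance (pure solvent in): dm/dt = −Q_out · m/V(t).
Separate: dm/m = −Q_out dt/V(t) ⇒ ln(m/m₀) = −(Q_out/(Q_in−Q_out)) ln(V/V₀).
m = m₀ (V₀/V)^(Q_out/(Q_in−Q_out)) = 75.08 × (17.06/13.2465)^(-2.71083) = 37.8149 mol.
C = m/V = 37.8149/13.2465 = 2.85471 mol/m³.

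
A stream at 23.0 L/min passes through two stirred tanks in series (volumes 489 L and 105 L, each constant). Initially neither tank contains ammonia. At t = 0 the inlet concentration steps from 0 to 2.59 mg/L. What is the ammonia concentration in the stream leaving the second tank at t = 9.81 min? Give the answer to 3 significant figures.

0.593 mg/L

Time constants: τᵢ = Vᵢ/Q for each well-mixed tank.
τ₁ = 489/23.0 = 21.261 min; τ₂ = 105/23.0 = 4.5652 min.
Solving the cascade with C₁(0)=C₂(0)=0 gives C₂(t) = C_in[1 − (τ₁ e^(−t/τ₁) − τ₂ e^(−t/τ₂))/(τ₁ − τ₂)].
At t = 9.81: e^(−t/τ₁) = 0.63039, e^(−t/τ₂) = 0.11662.
C₂ = 2.59·[1 − (21.261·0.63039 − 4.5652·0.11662)/(16.696)] = 2.59·0.22912 = 0.59342 mg/L.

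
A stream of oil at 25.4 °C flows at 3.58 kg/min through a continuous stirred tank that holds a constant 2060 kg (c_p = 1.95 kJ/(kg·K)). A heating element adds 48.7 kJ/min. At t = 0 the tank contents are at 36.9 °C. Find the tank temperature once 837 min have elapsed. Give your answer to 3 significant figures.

33.4 °C

M c_p dT/dt = ṁ c_p (T_in − T) + Q̇.
τ = M/ṁ = 575.42 min; T_ss = T_in + Q̇/(ṁ c_p) = 25.4 + 48.7/(3.58·1.95) = 32.376 °C.
Solution: T(t) = T_ss + (T₀ − T_ss) e^(−t/τ).
T(837) = 32.376 + (4.5239)·e^(−837/575.42) = 32.376 + (4.5239)·0.23350 = 33.432 °C.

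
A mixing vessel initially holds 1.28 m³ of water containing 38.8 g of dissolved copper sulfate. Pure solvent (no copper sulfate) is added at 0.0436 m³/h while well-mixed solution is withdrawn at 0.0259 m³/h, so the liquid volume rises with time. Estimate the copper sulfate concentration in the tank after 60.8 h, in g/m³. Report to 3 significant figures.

6.74 g/m³

Total volume: dV/dt = Q_in − Q_out = 0.017700 m³/h, so V(t) = 1.28 + 0.017700 t and V(60.8) = 2.3562 m³.
Species balance (pure solvent in): dm/dt = −Q_out · m/V(t).
dm/m = −Q_out dt/(V₀ + 0.017700 t); integrating gives ln(m/m₀) = −(Q_out/(Q_in−Q_out)) ln(V/V₀).
m = m₀ (V₀/V)^(Q_out/(Q_in−Q_out)) = 38.8 × (1.28/2.3562)^(1.4633) = 15.888 g.
C = m/V = 15.888/2.3562 = 6.7432 g/m³.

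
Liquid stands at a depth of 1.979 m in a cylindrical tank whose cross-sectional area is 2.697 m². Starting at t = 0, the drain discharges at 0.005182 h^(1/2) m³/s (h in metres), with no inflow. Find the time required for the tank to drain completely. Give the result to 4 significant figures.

Volume balance on the tank: A dh/dt = −0.005182 √h.
Separate and integrate: 2(√h − √h₀) = −(0.005182/A) t.
Set h = 0: 2√h₀ = (0.005182/A) t_empty ⇒ t_empty = 2A√h₀/0.005182.
t_empty = 2·2.697·√1.979/0.005182 = 5.39400·1.40677/0.005182 = 1464.32 s.

1464 s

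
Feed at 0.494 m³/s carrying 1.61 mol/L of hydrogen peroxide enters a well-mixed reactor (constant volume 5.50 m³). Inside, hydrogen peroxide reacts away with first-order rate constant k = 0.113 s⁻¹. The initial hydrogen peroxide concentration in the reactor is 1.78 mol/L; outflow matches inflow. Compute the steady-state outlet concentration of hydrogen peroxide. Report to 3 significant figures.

Species balance: V dC/dt = Q C_in − Q C − k V C.
Steady state (dC/dt = 0): C_ss = Q C_in/(Q + kV) = C_in/(1 + kV/Q).
C_ss = 0.494·1.61/(0.494 + 0.113·5.50) = 0.79534/1.1155 = 0.71299 mol/L.

0.713 mol/L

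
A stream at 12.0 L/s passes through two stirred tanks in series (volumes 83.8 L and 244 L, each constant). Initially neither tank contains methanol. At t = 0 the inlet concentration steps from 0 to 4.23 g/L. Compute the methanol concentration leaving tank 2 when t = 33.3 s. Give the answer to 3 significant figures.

3.00 g/L

Time constants: τᵢ = Vᵢ/Q for each well-mixed tank.
τ₁ = 83.8/12.0 = 6.9833 s; τ₂ = 244/12.0 = 20.333 s.
Solving the cascade with C₁(0)=C₂(0)=0 gives C₂(t) = C_in[1 − (τ₁ e^(−t/τ₁) − τ₂ e^(−t/τ₂))/(τ₁ − τ₂)].
At t = 33.3: e^(−t/τ₁) = 0.0084931, e^(−t/τ₂) = 0.19443.
C₂ = 4.23·[1 − (6.9833·0.0084931 − 20.333·0.19443)/(-13.350)] = 4.23·0.70831 = 2.9962 g/L.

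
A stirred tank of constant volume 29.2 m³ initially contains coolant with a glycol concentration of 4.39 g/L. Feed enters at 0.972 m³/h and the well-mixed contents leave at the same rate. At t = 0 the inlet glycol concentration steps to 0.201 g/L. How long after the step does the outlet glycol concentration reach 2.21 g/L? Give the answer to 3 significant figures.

Mass balance on the solute (V constant): V dC/dt = Q(C_in − C), so τ = V/Q = 30.041 h.
C(t) = C_in + (C₀ − C_in) e^(−t/τ). Set C = 2.21 and solve for t:
e^(−t/τ) = (C − C_in)/(C₀ − C_in) = (2.21 − 0.201)/(4.39 − 0.201) = 0.47959
t = −τ ln(…) = 30.041 × 0.73482 = 22.075 h.

22.1 h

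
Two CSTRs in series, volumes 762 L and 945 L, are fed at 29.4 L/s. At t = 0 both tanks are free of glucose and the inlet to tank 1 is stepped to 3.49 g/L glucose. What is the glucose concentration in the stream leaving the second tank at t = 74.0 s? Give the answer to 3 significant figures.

2.52 g/L

Each tank obeys Vᵢ dCᵢ/dt = Q(Cᵢ₋₁ − Cᵢ), so τᵢ = Vᵢ/Q.
τ₁ = 762/29.4 = 25.918 s; τ₂ = 945/29.4 = 32.143 s.
Tank 1: C₁ = C_in(1 − e^(−t/τ₁)). Tank 2 (τ₁ ≠ τ₂): C₂ = C_in[1 − (τ₁ e^(−t/τ₁) − τ₂ e^(−t/τ₂))/(τ₁ − τ₂)].
At t = 74.0: e^(−t/τ₁) = 0.057549, e^(−t/τ₂) = 0.10004.
C₂ = 3.49·[1 − (25.918·0.057549 − 32.143·0.10004)/(-6.2245)] = 3.49·0.72305 = 2.5234 g/L.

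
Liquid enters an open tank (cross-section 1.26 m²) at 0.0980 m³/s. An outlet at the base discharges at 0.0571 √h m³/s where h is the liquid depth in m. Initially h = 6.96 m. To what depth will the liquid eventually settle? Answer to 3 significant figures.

2.95 m

Level balance: A dh/dt = 0.0980 − 0.0571 √h. Setting dh/dt = 0:
Q_in = 0.0571 √h_ss ⇒ √h_ss = 0.0980/0.0571 = 1.7163.
h_ss = 1.7163² = 2.9456 m. (Since h₀ = 6.96 m > h_ss, the level will fall toward this value.)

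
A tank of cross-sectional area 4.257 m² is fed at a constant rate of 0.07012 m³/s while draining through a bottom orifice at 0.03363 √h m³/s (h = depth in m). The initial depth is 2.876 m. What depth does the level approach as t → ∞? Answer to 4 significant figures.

4.347 m

Level balance: A dh/dt = 0.07012 − 0.03363 √h. Setting dh/dt = 0:
Q_in = 0.03363 √h_ss ⇒ √h_ss = 0.07012/0.03363 = 2.08504.
h_ss = 2.08504² = 4.34740 m. (Since h₀ = 2.876 m < h_ss, the level will rise toward this value.)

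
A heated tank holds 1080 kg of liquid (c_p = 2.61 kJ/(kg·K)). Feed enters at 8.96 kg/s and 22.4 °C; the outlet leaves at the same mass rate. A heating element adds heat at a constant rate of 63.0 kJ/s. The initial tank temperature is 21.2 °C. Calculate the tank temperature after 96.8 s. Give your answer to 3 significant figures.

Heat balance on the well-mixed liquid: M c_p dT/dt = ṁ c_p (T_in − T) + 63.0.
Rearrange: dT/dt = (T_ss − T)/τ with τ = M/ṁ = 120.54 s and T_ss = T_in + Q̇/(ṁ c_p) = 25.094 °C.
T approaches T_ss exponentially: T(t) = T_ss + (T₀ − T_ss) e^(−t/τ).
T(96.8) = 25.094 + (-3.8940)·e^(−96.8/120.54) = 25.094 + (-3.8940)·0.44795 = 23.350 °C.

23.3 °C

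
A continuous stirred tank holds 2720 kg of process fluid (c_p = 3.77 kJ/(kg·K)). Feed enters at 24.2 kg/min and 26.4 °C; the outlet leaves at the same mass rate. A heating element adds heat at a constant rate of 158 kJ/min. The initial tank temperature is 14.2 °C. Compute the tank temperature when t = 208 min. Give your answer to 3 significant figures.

First-law balance (no shaft work): M c_p dT/dt = ṁ c_p (T_in − T) + 158.
τ = M/ṁ = 112.40 min; T_ss = T_in + Q̇/(ṁ c_p) = 26.4 + 158/(24.2·3.77) = 28.132 °C.
Integrating: T(t) = T_ss + (T₀ − T_ss) e^(−t/τ).
T(208) = 28.132 + (-13.932)·e^(−208/112.40) = 28.132 + (-13.932)·0.15714 = 25.943 °C.

25.9 °C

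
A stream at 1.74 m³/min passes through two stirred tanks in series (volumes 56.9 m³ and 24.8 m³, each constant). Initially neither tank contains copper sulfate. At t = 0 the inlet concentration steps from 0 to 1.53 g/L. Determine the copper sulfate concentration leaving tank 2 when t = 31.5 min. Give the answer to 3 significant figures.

0.625 g/L

Time constants: τᵢ = Vᵢ/Q for each well-mixed tank.
τ₁ = 56.9/1.74 = 32.701 min; τ₂ = 24.8/1.74 = 14.253 min.
Solving the cascade with C₁(0)=C₂(0)=0 gives C₂(t) = C_in[1 − (τ₁ e^(−t/τ₁) − τ₂ e^(−t/τ₂))/(τ₁ − τ₂)].
At t = 31.5: e^(−t/τ₁) = 0.38164, e^(−t/τ₂) = 0.10969.
C₂ = 1.53·[1 − (32.701·0.38164 − 14.253·0.10969)/(18.448)] = 1.53·0.40825 = 0.62462 g/L.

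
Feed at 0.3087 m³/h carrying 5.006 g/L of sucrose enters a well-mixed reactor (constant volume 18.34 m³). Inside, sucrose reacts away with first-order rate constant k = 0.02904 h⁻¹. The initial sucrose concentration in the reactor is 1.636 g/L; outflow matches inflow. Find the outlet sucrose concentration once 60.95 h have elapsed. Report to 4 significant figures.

1.825 g/L

Species balance: V dC/dt = Q C_in − Q C − k V C.
This is linear with rate a = Q/V + k = 0.0458721 h⁻¹.
C_ss = Q C_in/(Q + kV) = 1.83688 g/L; C(t) = C_ss + (C₀ − C_ss) e^(−a t).
C(60.95) = 1.83688 + (-0.200876)·e^(−0.0458721·60.95) = 1.83688 + (-0.200876)·0.0610598 = 1.82461 g/L.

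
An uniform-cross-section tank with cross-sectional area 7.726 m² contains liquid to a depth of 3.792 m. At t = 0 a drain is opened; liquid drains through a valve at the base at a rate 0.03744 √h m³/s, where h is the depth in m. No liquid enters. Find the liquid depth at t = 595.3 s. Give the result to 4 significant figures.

A dh/dt = −Q_out = −0.03744 √h.
Separate and integrate: 2(√h − √h₀) = −(0.03744/A) t.
√h = √3.792 − 0.03744·595.3/(2·7.726) = 1.94731 − 1.44240 = 0.504901.
h = 0.504901² = 0.254926 m.

0.2549 m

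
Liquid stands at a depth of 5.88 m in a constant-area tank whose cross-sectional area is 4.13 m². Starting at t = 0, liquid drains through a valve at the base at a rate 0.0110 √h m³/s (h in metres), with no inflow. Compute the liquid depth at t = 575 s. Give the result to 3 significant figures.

With no inflow, A dh/dt = −0.0110 √h.
This is separable: 2 d(√h)/dt = −0.0110/A, so √h = √h₀ − (0.0110/(2A)) t.
√h = √5.88 − 0.0110·575/(2·4.13) = 2.4249 − 0.76574 = 1.6591.
h = 1.6591² = 2.7527 m.

2.75 m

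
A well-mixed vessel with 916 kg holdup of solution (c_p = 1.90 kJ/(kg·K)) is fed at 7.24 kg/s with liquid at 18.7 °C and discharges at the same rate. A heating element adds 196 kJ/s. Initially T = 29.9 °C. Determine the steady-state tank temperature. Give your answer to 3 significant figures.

32.9 °C

M c_p dT/dt = ṁ c_p (T_in − T) + Q̇.
At steady state dT/dt = 0 ⇒ T_ss = T_in + Q̇/(ṁ c_p) = 18.7 + 196/(7.24·1.90) = 32.948 °C.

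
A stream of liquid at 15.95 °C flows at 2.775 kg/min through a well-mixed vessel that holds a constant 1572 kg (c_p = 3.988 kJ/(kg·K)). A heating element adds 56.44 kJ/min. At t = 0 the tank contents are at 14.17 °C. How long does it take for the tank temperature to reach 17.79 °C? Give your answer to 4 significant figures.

423.1 min

M c_p dT/dt = ṁ c_p (T_in − T) + Q̇.
τ = M/ṁ = 566.486 min; T_ss = T_in + Q̇/(ṁ c_p) = 21.0500 °C.
T(t) = T_ss + (T₀ − T_ss) e^(−t/τ). Set T = 17.79:
e^(−t/τ) = (17.79 − 21.0500)/(14.17 − 21.0500) = 0.473836
t = −566.486 · ln(0.473836) = 423.105 min.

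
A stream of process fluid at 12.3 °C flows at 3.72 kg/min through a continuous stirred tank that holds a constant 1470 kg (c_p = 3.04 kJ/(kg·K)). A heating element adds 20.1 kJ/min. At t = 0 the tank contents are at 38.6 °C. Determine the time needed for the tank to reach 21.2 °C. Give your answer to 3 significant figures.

Energy balance: M c_p dT/dt = ṁ c_p (T_in − T) + 20.1.
τ = M/ṁ = 395.16 min; T_ss = T_in + Q̇/(ṁ c_p) = 14.077 °C.
T(t) = T_ss + (T₀ − T_ss) e^(−t/τ). Set T = 21.2:
e^(−t/τ) = (21.2 − 14.077)/(38.6 − 14.077) = 0.29045
t = −395.16 · ln(0.29045) = 488.55 min.

489 min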